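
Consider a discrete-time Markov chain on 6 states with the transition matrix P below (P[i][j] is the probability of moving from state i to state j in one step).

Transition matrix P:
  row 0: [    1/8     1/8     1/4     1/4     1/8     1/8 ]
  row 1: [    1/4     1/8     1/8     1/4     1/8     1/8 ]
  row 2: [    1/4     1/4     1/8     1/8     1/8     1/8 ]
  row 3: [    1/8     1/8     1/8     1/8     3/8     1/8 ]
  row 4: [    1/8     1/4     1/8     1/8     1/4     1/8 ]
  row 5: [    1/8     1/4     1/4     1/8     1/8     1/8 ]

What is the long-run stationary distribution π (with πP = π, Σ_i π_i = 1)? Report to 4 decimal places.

Balance equations π_j = Σ_i π_i·P[i][j]:
  π_0 = 1/8·π_0 + 1/4·π_1 + 1/4·π_2 + 1/8·π_3 + 1/8·π_4 + 1/8·π_5
  π_1 = 1/8·π_0 + 1/8·π_1 + 1/4·π_2 + 1/8·π_3 + 1/4·π_4 + 1/4·π_5
  π_2 = 1/4·π_0 + 1/8·π_1 + 1/8·π_2 + 1/8·π_3 + 1/8·π_4 + 1/4·π_5
  π_3 = 1/4·π_0 + 1/4·π_1 + 1/8·π_2 + 1/8·π_3 + 1/8·π_4 + 1/8·π_5
  π_4 = 1/8·π_0 + 1/8·π_1 + 1/8·π_2 + 3/8·π_3 + 1/4·π_4 + 1/8·π_5
  normalize: π_0 + π_1 + π_2 + π_3 + π_4 + π_5 = 1
Solving the linear system gives exactly π = [6289/37368, 767/4152, 6041/37368, 790/4671, 893/4671, 1/8].

π = [0.1683, 0.1847, 0.1617, 0.1691, 0.1912, 0.1250]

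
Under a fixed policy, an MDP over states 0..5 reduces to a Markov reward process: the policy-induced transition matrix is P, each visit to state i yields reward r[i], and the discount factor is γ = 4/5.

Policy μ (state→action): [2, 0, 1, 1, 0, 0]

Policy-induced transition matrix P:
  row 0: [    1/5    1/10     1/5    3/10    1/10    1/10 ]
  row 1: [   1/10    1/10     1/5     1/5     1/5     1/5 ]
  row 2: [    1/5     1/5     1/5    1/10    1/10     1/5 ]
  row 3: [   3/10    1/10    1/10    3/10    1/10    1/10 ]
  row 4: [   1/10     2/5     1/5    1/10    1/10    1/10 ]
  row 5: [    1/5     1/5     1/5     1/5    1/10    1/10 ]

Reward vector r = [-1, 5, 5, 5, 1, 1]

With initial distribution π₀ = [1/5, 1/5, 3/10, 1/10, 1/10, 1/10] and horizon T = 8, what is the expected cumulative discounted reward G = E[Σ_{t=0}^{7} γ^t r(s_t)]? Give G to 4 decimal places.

t=0: π = [0.2000, 0.2000, 0.3000, 0.1000, 0.1000, 0.1000], E[r] = 3.0000, γ^t·E[r] = 3.000000, running G = 3.000000
t=1: π = [0.1800, 0.1700, 0.1900, 0.1900, 0.1200, 0.1500], E[r] = 2.8400, γ^t·E[r] = 2.272000, running G = 5.272000
t=2: π = [0.1900, 0.1700, 0.1810, 0.2060, 0.1170, 0.1360], E[r] = 2.8480, γ^t·E[r] = 1.822720, running G = 7.094720
t=3: π = [0.1919, 0.1668, 0.1794, 0.2098, 0.1170, 0.1351], E[r] = 2.8402, γ^t·E[r] = 1.454182, running G = 8.548902
t=4: π = [0.1926, 0.1666, 0.1790, 0.2105, 0.1167, 0.1346], E[r] = 2.8392, γ^t·E[r] = 1.162936, running G = 9.711839
t=5: π = [0.1927, 0.1664, 0.1789, 0.2107, 0.1167, 0.1346], E[r] = 2.8388, γ^t·E[r] = 0.930209, running G = 10.642048
t=6: π = [0.1928, 0.1663, 0.1789, 0.2108, 0.1166, 0.1345], E[r] = 2.8387, γ^t·E[r] = 0.744147, running G = 11.386194
t=7: π = [0.1928, 0.1663, 0.1789, 0.2108, 0.1166, 0.1345], E[r] = 2.8387, γ^t·E[r] = 0.595312, running G = 11.981507

G = 11.9815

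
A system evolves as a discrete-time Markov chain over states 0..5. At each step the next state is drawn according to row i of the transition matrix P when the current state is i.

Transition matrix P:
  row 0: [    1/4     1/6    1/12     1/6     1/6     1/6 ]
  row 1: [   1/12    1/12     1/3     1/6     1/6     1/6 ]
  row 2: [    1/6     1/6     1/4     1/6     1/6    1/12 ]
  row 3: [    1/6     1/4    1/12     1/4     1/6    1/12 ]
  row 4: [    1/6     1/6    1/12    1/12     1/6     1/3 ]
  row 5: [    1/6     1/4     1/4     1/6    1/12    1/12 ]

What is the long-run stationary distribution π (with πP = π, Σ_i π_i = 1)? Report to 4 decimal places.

Balance equations π_j = Σ_i π_i·P[i][j]:
  π_0 = 1/4·π_0 + 1/12·π_1 + 1/6·π_2 + 1/6·π_3 + 1/6·π_4 + 1/6·π_5
  π_1 = 1/6·π_0 + 1/12·π_1 + 1/6·π_2 + 1/4·π_3 + 1/6·π_4 + 1/4·π_5
  π_2 = 1/12·π_0 + 1/3·π_1 + 1/4·π_2 + 1/12·π_3 + 1/12·π_4 + 1/4·π_5
  π_3 = 1/6·π_0 + 1/6·π_1 + 1/6·π_2 + 1/4·π_3 + 1/12·π_4 + 1/6·π_5
  π_4 = 1/6·π_0 + 1/6·π_1 + 1/6·π_2 + 1/6·π_3 + 1/6·π_4 + 1/12·π_5
  normalize: π_0 + π_1 + π_2 + π_3 + π_4 + π_5 = 1
Solving the linear system gives exactly π = [5439/32843, 5857/32843, 42211/229901, 38579/229901, 35433/229901, 34606/229901].

π = [0.1656, 0.1783, 0.1836, 0.1678, 0.1541, 0.1505]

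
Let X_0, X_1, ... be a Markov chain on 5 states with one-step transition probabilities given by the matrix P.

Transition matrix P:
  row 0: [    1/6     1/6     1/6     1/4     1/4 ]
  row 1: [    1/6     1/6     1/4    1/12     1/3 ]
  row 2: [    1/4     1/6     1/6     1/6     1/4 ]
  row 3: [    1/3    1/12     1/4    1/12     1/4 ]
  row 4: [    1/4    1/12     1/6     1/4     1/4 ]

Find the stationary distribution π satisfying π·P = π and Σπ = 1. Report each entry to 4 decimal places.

π = [0.2348, 0.1298, 0.1926, 0.1820, 0.2608]

Balance equations π_j = Σ_i π_i·P[i][j]:
  π_0 = 1/6·π_0 + 1/6·π_1 + 1/4·π_2 + 1/3·π_3 + 1/4·π_4
  π_1 = 1/6·π_0 + 1/6·π_1 + 1/6·π_2 + 1/12·π_3 + 1/12·π_4
  π_2 = 1/6·π_0 + 1/4·π_1 + 1/6·π_2 + 1/4·π_3 + 1/6·π_4
  π_3 = 1/4·π_0 + 1/12·π_1 + 1/6·π_2 + 1/12·π_3 + 1/4·π_4
  normalize: π_0 + π_1 + π_2 + π_3 + π_4 = 1
Solving the linear system gives exactly π = [5683/24205, 3141/24205, 4663/24205, 881/4841, 6313/24205].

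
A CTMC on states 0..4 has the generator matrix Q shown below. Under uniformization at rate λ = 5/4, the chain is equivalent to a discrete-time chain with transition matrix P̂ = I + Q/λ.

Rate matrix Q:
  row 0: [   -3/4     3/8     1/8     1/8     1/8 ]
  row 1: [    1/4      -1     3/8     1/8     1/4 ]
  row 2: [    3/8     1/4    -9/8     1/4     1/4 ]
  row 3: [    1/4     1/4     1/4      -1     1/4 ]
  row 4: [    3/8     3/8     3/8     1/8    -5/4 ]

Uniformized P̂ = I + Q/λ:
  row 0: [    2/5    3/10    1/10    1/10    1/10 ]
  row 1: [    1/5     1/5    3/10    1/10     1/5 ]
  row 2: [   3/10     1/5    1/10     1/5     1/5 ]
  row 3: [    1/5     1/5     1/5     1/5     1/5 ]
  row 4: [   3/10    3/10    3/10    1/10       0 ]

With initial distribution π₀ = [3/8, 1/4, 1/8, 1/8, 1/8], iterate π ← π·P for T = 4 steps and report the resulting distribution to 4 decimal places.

t=0: π = [0.3750, 0.2500, 0.1250, 0.1250, 0.1250]
t=1: π = [0.3000, 0.2500, 0.1875, 0.1250, 0.1375]
t=2: π = [0.2925, 0.2438, 0.1900, 0.1313, 0.1425]
t=3: π = [0.2918, 0.2435, 0.1904, 0.1321, 0.1423]
t=4: π = [0.2916, 0.2434, 0.1904, 0.1323, 0.1424]

π = [0.2916, 0.2434, 0.1904, 0.1323, 0.1424]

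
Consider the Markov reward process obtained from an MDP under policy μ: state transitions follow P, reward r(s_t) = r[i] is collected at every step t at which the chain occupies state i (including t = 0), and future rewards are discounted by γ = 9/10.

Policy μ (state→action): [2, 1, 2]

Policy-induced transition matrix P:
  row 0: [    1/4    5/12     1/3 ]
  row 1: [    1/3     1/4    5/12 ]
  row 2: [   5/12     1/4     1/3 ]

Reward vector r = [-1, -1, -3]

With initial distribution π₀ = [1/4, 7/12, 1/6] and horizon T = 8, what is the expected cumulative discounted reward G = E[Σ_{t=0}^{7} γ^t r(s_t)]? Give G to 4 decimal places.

t=0: π = [0.2500, 0.5833, 0.1667], E[r] = -1.3333, γ^t·E[r] = -1.333333, running G = -1.333333
t=1: π = [0.3264, 0.2917, 0.3819], E[r] = -1.7639, γ^t·E[r] = -1.587500, running G = -2.920833
t=2: π = [0.3380, 0.3044, 0.3576], E[r] = -1.7153, γ^t·E[r] = -1.389375, running G = -4.310208
t=3: π = [0.3350, 0.3063, 0.3587], E[r] = -1.7174, γ^t·E[r] = -1.251984, running G = -5.562193
t=4: π = [0.3353, 0.3058, 0.3589], E[r] = -1.7177, γ^t·E[r] = -1.126997, running G = -6.689190
t=5: π = [0.3353, 0.3059, 0.3588], E[r] = -1.7176, γ^t·E[r] = -1.014248, running G = -7.703438
t=6: π = [0.3353, 0.3059, 0.3588], E[r] = -1.7176, γ^t·E[r] = -0.912828, running G = -8.616266
t=7: π = [0.3353, 0.3059, 0.3588], E[r] = -1.7176, γ^t·E[r] = -0.821545, running G = -9.437811

G = -9.4378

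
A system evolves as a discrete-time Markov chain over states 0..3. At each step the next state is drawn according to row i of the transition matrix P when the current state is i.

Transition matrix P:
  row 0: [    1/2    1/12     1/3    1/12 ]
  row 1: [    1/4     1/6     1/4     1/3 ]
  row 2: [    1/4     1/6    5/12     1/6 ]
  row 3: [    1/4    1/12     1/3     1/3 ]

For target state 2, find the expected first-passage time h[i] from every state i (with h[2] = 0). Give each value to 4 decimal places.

First-step conditioning: h[2] = 0; for i ≠ 2, h[i] = 1 + Σ_k P[i][k]·h[k].
  h[0] = 1 + 1/2·h[0] + 1/12·h[1] + 1/12·h[3]
  h[1] = 1 + 1/4·h[0] + 1/6·h[1] + 1/3·h[3]
  h[3] = 1 + 1/4·h[0] + 1/12·h[1] + 1/3·h[3]
Solving the 3×3 linear system over states ≠ 2 gives exactly h = [132/43, 144/43, 0, 132/43] (h[2] = 0 is the target).

h = [3.0698, 3.3488, 0.0000, 3.0698]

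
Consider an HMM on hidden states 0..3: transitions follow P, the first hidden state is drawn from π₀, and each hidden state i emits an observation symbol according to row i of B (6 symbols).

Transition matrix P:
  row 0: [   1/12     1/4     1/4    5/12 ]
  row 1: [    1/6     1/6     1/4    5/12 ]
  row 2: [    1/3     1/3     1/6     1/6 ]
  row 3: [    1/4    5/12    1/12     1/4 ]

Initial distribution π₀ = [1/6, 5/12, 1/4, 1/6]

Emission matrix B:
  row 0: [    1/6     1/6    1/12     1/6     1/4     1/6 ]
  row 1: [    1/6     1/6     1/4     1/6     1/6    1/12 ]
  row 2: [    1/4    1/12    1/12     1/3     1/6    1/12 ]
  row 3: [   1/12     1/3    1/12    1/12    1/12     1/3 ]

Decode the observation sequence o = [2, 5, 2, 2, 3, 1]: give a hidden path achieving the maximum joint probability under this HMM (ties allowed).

path = [1, 3, 1, 3, 1, 3]

t=0: δ = [1.389e-02, 1.042e-01, 2.083e-02, 1.389e-02]  (obs o_0=2)
t=1: δ = [2.894e-03, 1.447e-03, 2.170e-03, 1.447e-02]  ψ = [1, 1, 1, 1]  (obs o_1=5)
t=2: δ = [3.014e-04, 1.507e-03, 1.005e-04, 3.014e-04]  ψ = [3, 3, 3, 3]  (obs o_2=2)
t=3: δ = [2.093e-05, 6.279e-05, 3.140e-05, 5.233e-05]  ψ = [1, 1, 1, 1]  (obs o_3=2)
t=4: δ = [2.180e-06, 3.634e-06, 5.233e-06, 2.180e-06]  ψ = [3, 3, 1, 1]  (obs o_4=3)
t=5: δ = [2.907e-07, 2.907e-07, 7.571e-08, 5.047e-07]  ψ = [2, 2, 1, 1]  (obs o_5=1)
backtrack: best end state = 3; path = [1, 3, 1, 3, 1, 3]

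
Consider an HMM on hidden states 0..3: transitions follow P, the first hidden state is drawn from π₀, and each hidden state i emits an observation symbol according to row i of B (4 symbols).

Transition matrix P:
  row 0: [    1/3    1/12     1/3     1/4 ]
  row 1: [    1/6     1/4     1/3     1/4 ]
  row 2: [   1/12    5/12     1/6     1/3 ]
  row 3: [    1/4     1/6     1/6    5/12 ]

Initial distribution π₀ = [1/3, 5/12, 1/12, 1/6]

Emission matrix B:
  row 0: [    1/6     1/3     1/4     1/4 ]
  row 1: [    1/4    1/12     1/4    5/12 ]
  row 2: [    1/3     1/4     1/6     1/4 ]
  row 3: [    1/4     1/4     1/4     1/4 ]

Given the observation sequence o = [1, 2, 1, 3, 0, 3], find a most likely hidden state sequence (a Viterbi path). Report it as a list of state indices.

path = [0, 0, 2, 1, 2, 1]

t=0: δ = [1.111e-01, 3.472e-02, 2.083e-02, 4.167e-02]  (obs o_0=1)
t=1: δ = [9.259e-03, 2.315e-03, 6.173e-03, 6.944e-03]  ψ = [0, 0, 0, 0]  (obs o_1=2)
t=2: δ = [1.029e-03, 2.143e-04, 7.716e-04, 7.234e-04]  ψ = [0, 2, 0, 3]  (obs o_2=1)
t=3: δ = [8.573e-05, 1.340e-04, 8.573e-05, 7.535e-05]  ψ = [0, 2, 0, 3]  (obs o_3=3)
t=4: δ = [4.763e-06, 8.931e-06, 1.488e-05, 8.372e-06]  ψ = [0, 2, 1, 1]  (obs o_4=0)
t=5: δ = [5.233e-07, 2.584e-06, 7.442e-07, 1.240e-06]  ψ = [3, 2, 1, 2]  (obs o_5=3)
backtrack: best end state = 1; path = [0, 0, 2, 1, 2, 1]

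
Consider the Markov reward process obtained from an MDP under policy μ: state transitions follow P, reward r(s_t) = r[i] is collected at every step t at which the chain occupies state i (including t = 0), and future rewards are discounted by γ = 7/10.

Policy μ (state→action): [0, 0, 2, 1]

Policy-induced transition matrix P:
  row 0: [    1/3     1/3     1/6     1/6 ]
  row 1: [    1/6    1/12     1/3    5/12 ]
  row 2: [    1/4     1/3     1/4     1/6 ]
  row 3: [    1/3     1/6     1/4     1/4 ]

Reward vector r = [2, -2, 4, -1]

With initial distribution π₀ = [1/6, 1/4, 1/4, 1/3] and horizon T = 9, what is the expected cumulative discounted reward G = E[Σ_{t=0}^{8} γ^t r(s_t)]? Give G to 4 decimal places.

G = 2.3462

t=0: π = [0.1667, 0.2500, 0.2500, 0.3333], E[r] = 0.5000, γ^t·E[r] = 0.500000, running G = 0.500000
t=1: π = [0.2708, 0.2153, 0.2569, 0.2569], E[r] = 0.8819, γ^t·E[r] = 0.617361, running G = 1.117361
t=2: π = [0.2760, 0.2367, 0.2454, 0.2419], E[r] = 0.8183, γ^t·E[r] = 0.400961, running G = 1.518322
t=3: π = [0.2734, 0.2338, 0.2467, 0.2460], E[r] = 0.8201, γ^t·E[r] = 0.281284, running G = 1.799606
t=4: π = [0.2738, 0.2339, 0.2467, 0.2456], E[r] = 0.8210, γ^t·E[r] = 0.197129, running G = 1.996735
t=5: π = [0.2738, 0.2339, 0.2467, 0.2456], E[r] = 0.8208, γ^t·E[r] = 0.137956, running G = 2.134691
t=6: π = [0.2738, 0.2339, 0.2467, 0.2456], E[r] = 0.8208, γ^t·E[r] = 0.096571, running G = 2.231262
t=7: π = [0.2738, 0.2339, 0.2467, 0.2456], E[r] = 0.8208, γ^t·E[r] = 0.067600, running G = 2.298862
t=8: π = [0.2738, 0.2339, 0.2467, 0.2456], E[r] = 0.8208, γ^t·E[r] = 0.047320, running G = 2.346181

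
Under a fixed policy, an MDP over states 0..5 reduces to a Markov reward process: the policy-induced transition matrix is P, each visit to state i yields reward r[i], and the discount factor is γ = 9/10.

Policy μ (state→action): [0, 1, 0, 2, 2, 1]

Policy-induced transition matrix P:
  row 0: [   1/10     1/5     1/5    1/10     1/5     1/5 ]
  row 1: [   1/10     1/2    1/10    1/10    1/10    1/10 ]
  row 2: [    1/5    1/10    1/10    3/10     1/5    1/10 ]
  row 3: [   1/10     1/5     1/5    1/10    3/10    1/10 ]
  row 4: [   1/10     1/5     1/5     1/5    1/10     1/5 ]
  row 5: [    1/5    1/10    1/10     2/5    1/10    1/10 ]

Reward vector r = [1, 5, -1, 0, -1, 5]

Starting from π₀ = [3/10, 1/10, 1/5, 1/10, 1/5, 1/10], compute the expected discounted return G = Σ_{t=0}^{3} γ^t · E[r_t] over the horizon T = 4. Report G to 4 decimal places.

G = 4.8128

t=0: π = [0.3000, 0.1000, 0.2000, 0.1000, 0.2000, 0.1000], E[r] = 0.9000, γ^t·E[r] = 0.900000, running G = 0.900000
t=1: π = [0.1300, 0.2000, 0.1600, 0.1900, 0.1700, 0.1500], E[r] = 1.5500, γ^t·E[r] = 1.395000, running G = 2.295000
t=2: π = [0.1310, 0.2290, 0.1490, 0.1940, 0.1670, 0.1300], E[r] = 1.6100, γ^t·E[r] = 1.304100, running G = 3.599100
t=3: π = [0.1279, 0.2408, 0.1492, 0.1855, 0.1668, 0.1298], E[r] = 1.6649, γ^t·E[r] = 1.213712, running G = 4.812812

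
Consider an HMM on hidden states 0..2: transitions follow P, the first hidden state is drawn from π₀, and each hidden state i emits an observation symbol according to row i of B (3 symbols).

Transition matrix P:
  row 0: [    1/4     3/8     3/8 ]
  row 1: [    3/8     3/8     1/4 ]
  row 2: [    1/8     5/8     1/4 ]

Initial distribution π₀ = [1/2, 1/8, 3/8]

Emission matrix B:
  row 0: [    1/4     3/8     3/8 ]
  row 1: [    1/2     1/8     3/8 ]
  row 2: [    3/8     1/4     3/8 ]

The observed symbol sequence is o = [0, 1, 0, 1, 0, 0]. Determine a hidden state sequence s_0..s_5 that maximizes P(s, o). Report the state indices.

path = [0, 2, 1, 0, 2, 1]

t=0: δ = [1.250e-01, 6.250e-02, 1.406e-01]  (obs o_0=0)
t=1: δ = [1.172e-02, 1.099e-02, 1.172e-02]  ψ = [0, 2, 0]  (obs o_1=1)
t=2: δ = [1.030e-03, 3.662e-03, 1.648e-03]  ψ = [1, 2, 0]  (obs o_2=0)
t=3: δ = [5.150e-04, 1.717e-04, 2.289e-04]  ψ = [1, 1, 1]  (obs o_3=1)
t=4: δ = [3.219e-05, 9.656e-05, 7.242e-05]  ψ = [0, 0, 0]  (obs o_4=0)
t=5: δ = [9.052e-06, 2.263e-05, 9.052e-06]  ψ = [1, 2, 1]  (obs o_5=0)
backtrack: best end state = 1; path = [0, 2, 1, 0, 2, 1]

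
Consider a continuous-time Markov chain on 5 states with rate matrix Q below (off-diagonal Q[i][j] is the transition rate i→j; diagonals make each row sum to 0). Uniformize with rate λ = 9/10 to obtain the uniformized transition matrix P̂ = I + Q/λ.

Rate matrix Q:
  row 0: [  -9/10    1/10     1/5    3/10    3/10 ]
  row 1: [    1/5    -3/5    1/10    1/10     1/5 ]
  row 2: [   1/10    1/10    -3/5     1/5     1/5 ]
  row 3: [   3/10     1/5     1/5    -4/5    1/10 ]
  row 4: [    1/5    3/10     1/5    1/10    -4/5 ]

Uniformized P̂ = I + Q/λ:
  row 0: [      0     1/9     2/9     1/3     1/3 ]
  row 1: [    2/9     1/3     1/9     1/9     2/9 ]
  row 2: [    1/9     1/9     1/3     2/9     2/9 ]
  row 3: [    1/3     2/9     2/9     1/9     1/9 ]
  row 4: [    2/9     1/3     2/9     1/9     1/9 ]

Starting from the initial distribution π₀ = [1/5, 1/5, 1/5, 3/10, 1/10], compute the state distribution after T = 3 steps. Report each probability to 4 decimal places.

t=0: π = [0.2000, 0.2000, 0.2000, 0.3000, 0.1000]
t=1: π = [0.1889, 0.2111, 0.2222, 0.1778, 0.2000]
t=2: π = [0.1753, 0.2222, 0.2235, 0.1778, 0.2012]
t=3: π = [0.1782, 0.2250, 0.2224, 0.1749, 0.1996]

π = [0.1782, 0.2250, 0.2224, 0.1749, 0.1996]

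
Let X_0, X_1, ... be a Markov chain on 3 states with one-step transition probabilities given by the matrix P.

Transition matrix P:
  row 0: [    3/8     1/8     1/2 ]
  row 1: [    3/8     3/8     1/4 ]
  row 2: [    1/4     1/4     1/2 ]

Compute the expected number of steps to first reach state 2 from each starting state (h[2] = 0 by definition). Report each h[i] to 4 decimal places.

First-step conditioning: h[2] = 0; for i ≠ 2, h[i] = 1 + Σ_k P[i][k]·h[k].
  h[0] = 1 + 3/8·h[0] + 1/8·h[1]
  h[1] = 1 + 3/8·h[0] + 3/8·h[1]
Solving the 2×2 linear system over states ≠ 2 gives exactly h = [24/11, 32/11, 0] (h[2] = 0 is the target).

h = [2.1818, 2.9091, 0.0000]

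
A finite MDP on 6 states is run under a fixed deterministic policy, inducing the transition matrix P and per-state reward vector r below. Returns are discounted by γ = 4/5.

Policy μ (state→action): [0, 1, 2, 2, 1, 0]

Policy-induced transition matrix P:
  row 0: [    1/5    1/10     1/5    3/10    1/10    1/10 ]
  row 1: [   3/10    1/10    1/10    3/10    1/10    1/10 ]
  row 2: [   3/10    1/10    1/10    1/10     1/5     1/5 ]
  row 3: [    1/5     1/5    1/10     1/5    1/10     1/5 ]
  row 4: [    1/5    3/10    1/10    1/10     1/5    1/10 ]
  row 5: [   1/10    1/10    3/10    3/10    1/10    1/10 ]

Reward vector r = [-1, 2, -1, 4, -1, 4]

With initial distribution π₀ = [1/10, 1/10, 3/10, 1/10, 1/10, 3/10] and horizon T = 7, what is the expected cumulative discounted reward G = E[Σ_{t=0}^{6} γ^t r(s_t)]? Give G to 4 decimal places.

G = 4.8684

t=0: π = [0.1000, 0.1000, 0.3000, 0.1000, 0.1000, 0.3000], E[r] = 1.3000, γ^t·E[r] = 1.300000, running G = 1.300000
t=1: π = [0.2100, 0.1300, 0.1700, 0.2100, 0.1400, 0.1400], E[r] = 1.1400, γ^t·E[r] = 0.912000, running G = 2.212000
t=2: π = [0.2160, 0.1490, 0.1490, 0.2170, 0.1310, 0.1380], E[r] = 1.2220, γ^t·E[r] = 0.782080, running G = 2.994080
t=3: π = [0.2160, 0.1479, 0.1492, 0.2223, 0.1280, 0.1366], E[r] = 1.2382, γ^t·E[r] = 0.633958, running G = 3.628038
t=4: π = [0.2161, 0.1478, 0.1489, 0.2223, 0.1277, 0.1372], E[r] = 1.2409, γ^t·E[r] = 0.508269, running G = 4.136307
t=5: π = [0.2160, 0.1478, 0.1490, 0.2224, 0.1277, 0.1371], E[r] = 1.2412, γ^t·E[r] = 0.406700, running G = 4.543007
t=6: π = [0.2160, 0.1478, 0.1490, 0.2224, 0.1277, 0.1371], E[r] = 1.2411, γ^t·E[r] = 0.325360, running G = 4.868367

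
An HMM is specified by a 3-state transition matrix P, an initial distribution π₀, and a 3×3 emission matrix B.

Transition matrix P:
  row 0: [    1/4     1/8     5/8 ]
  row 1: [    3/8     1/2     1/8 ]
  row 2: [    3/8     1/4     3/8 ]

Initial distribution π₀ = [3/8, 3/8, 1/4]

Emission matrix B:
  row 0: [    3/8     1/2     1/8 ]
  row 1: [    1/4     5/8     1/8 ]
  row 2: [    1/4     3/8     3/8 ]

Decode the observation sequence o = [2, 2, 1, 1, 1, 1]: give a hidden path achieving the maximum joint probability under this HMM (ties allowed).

path = [2, 2, 1, 1, 1, 1]

t=0: δ = [4.688e-02, 4.688e-02, 9.375e-02]  (obs o_0=2)
t=1: δ = [4.395e-03, 2.930e-03, 1.318e-02]  ψ = [2, 1, 2]  (obs o_1=2)
t=2: δ = [2.472e-03, 2.060e-03, 1.854e-03]  ψ = [2, 2, 2]  (obs o_2=1)
t=3: δ = [3.862e-04, 6.437e-04, 5.794e-04]  ψ = [1, 1, 0]  (obs o_3=1)
t=4: δ = [1.207e-04, 2.012e-04, 9.052e-05]  ψ = [1, 1, 0]  (obs o_4=1)
t=5: δ = [3.772e-05, 6.286e-05, 2.829e-05]  ψ = [1, 1, 0]  (obs o_5=1)
backtrack: best end state = 1; path = [2, 2, 1, 1, 1, 1]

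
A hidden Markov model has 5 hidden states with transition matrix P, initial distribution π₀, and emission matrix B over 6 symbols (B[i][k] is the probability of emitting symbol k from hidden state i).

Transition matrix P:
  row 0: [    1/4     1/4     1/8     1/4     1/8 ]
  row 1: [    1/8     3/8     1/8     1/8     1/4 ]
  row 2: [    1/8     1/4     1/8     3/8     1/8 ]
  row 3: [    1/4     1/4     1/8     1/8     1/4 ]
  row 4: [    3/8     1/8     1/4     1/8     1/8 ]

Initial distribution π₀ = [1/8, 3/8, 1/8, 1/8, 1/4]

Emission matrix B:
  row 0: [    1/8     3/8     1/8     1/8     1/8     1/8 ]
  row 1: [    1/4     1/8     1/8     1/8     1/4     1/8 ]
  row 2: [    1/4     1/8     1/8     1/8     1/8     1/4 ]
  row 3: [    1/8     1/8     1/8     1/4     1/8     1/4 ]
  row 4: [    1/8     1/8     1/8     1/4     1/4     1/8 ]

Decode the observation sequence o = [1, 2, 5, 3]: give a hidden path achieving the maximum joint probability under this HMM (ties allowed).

path = [1, 4, 2, 3]

t=0: δ = [4.688e-02, 4.688e-02, 1.562e-02, 1.562e-02, 3.125e-02]  (obs o_0=1)
t=1: δ = [1.465e-03, 2.197e-03, 9.766e-04, 1.465e-03, 1.465e-03]  ψ = [0, 1, 4, 0, 1]  (obs o_1=2)
t=2: δ = [6.866e-05, 1.030e-04, 9.155e-05, 9.155e-05, 6.866e-05]  ψ = [4, 1, 4, 0, 1]  (obs o_2=5)
t=3: δ = [3.219e-06, 4.828e-06, 2.146e-06, 8.583e-06, 6.437e-06]  ψ = [4, 1, 4, 2, 1]  (obs o_3=3)
backtrack: best end state = 3; path = [1, 4, 2, 3]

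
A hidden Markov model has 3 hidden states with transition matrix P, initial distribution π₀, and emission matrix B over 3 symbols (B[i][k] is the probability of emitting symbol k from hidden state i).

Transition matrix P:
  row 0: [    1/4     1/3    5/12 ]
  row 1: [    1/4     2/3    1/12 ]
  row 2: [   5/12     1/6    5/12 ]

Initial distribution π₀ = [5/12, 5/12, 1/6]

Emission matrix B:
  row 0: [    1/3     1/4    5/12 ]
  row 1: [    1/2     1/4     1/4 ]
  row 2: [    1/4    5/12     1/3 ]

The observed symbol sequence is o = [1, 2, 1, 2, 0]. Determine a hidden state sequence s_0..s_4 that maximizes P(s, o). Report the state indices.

path = [1, 1, 1, 1, 1]

t=0: δ = [1.042e-01, 1.042e-01, 6.944e-02]  (obs o_0=1)
t=1: δ = [1.206e-02, 1.736e-02, 1.447e-02]  ψ = [2, 1, 0]  (obs o_1=2)
t=2: δ = [1.507e-03, 2.894e-03, 2.512e-03]  ψ = [2, 1, 2]  (obs o_2=1)
t=3: δ = [4.361e-04, 4.823e-04, 3.489e-04]  ψ = [2, 1, 2]  (obs o_3=2)
t=4: δ = [4.845e-05, 1.608e-04, 4.542e-05]  ψ = [2, 1, 0]  (obs o_4=0)
backtrack: best end state = 1; path = [1, 1, 1, 1, 1]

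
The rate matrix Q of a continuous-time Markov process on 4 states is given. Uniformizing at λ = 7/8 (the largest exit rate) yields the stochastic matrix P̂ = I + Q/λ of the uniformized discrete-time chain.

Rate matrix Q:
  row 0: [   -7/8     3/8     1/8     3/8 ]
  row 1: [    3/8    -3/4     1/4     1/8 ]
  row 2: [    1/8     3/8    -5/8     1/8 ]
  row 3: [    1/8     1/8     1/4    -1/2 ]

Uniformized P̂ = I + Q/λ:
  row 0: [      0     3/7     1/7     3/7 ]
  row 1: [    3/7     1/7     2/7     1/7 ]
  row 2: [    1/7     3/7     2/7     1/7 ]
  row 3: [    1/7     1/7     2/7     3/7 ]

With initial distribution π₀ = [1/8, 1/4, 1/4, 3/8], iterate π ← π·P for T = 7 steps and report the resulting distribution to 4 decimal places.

t=0: π = [0.1250, 0.2500, 0.2500, 0.3750]
t=1: π = [0.1964, 0.2500, 0.2679, 0.2857]
t=2: π = [0.1862, 0.2755, 0.2577, 0.2806]
t=3: π = [0.1950, 0.2697, 0.2591, 0.2762]
t=4: π = [0.1921, 0.2726, 0.2579, 0.2775]
t=5: π = [0.1933, 0.2714, 0.2583, 0.2770]
t=6: π = [0.1928, 0.2719, 0.2581, 0.2772]
t=7: π = [0.1930, 0.2717, 0.2582, 0.2771]

π = [0.1930, 0.2717, 0.2582, 0.2771]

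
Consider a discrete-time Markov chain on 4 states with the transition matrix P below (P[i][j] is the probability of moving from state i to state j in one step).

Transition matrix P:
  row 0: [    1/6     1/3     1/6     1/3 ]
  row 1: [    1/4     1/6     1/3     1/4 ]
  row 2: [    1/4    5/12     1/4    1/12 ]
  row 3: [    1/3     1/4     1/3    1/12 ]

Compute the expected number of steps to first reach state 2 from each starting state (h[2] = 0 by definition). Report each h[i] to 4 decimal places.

First-step conditioning: h[2] = 0; for i ≠ 2, h[i] = 1 + Σ_k P[i][k]·h[k].
  h[0] = 1 + 1/6·h[0] + 1/3·h[1] + 1/3·h[3]
  h[1] = 1 + 1/4·h[0] + 1/6·h[1] + 1/4·h[3]
  h[3] = 1 + 1/3·h[0] + 1/4·h[1] + 1/12·h[3]
Solving the 3×3 linear system over states ≠ 2 gives exactly h = [1254/317, 1086/317, 0, 1098/317] (h[2] = 0 is the target).

h = [3.9558, 3.4259, 0.0000, 3.4637]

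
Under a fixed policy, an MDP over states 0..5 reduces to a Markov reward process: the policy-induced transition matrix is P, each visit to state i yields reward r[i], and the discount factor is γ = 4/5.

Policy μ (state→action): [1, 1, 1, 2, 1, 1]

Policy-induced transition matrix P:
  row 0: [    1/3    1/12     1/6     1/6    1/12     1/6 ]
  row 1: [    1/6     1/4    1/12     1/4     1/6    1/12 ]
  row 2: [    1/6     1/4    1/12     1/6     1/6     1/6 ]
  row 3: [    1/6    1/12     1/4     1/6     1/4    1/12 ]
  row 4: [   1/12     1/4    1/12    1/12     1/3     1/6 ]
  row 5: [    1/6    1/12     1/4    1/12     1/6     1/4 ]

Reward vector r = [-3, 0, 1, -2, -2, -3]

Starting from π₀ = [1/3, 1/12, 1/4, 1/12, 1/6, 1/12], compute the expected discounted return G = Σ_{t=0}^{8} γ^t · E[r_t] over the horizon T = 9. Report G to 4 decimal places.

G = -6.7141

t=0: π = [0.3333, 0.0833, 0.2500, 0.0833, 0.1667, 0.0833], E[r] = -1.5000, γ^t·E[r] = -1.500000, running G = -1.500000
t=1: π = [0.2083, 0.1667, 0.1389, 0.1528, 0.1736, 0.1597], E[r] = -1.6181, γ^t·E[r] = -1.294444, running G = -2.794444
t=2: π = [0.1869, 0.1632, 0.1528, 0.1528, 0.1910, 0.1534], E[r] = -1.5556, γ^t·E[r] = -0.995556, running G = -3.790000
t=3: π = [0.1819, 0.1678, 0.1499, 0.1516, 0.1957, 0.1531], E[r] = -1.5496, γ^t·E[r] = -0.793383, running G = -4.583383
t=4: π = [0.1807, 0.1689, 0.1493, 0.1516, 0.1967, 0.1528], E[r] = -1.5479, γ^t·E[r] = -0.634007, running G = -5.217389
t=5: π = [0.1804, 0.1692, 0.1491, 0.1516, 0.1970, 0.1527], E[r] = -1.5474, γ^t·E[r] = -0.507053, running G = -5.724442
t=6: π = [0.1803, 0.1692, 0.1491, 0.1516, 0.1971, 0.1527], E[r] = -1.5473, γ^t·E[r] = -0.405612, running G = -6.130054
t=7: π = [0.1803, 0.1692, 0.1491, 0.1516, 0.1971, 0.1527], E[r] = -1.5473, γ^t·E[r] = -0.324483, running G = -6.454537
t=8: π = [0.1803, 0.1692, 0.1491, 0.1516, 0.1971, 0.1526], E[r] = -1.5473, γ^t·E[r] = -0.259586, running G = -6.714123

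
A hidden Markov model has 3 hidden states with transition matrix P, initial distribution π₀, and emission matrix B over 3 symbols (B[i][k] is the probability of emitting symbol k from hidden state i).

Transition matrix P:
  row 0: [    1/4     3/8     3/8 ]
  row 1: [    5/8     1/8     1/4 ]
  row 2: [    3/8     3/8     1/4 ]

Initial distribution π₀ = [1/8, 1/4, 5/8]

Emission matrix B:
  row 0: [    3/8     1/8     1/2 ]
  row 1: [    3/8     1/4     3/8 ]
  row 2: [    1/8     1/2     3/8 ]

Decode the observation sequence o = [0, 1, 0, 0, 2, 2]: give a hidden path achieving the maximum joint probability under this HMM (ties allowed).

t=0: δ = [4.688e-02, 9.375e-02, 7.812e-02]  (obs o_0=0)
t=1: δ = [7.324e-03, 7.324e-03, 1.172e-02]  ψ = [1, 2, 1]  (obs o_1=1)
t=2: δ = [1.717e-03, 1.648e-03, 3.662e-04]  ψ = [1, 2, 2]  (obs o_2=0)
t=3: δ = [3.862e-04, 2.414e-04, 8.047e-05]  ψ = [1, 0, 0]  (obs o_3=0)
t=4: δ = [7.544e-05, 5.431e-05, 5.431e-05]  ψ = [1, 0, 0]  (obs o_4=2)
t=5: δ = [1.697e-05, 1.061e-05, 1.061e-05]  ψ = [1, 0, 0]  (obs o_5=2)
backtrack: best end state = 0; path = [1, 2, 1, 0, 1, 0]

path = [1, 2, 1, 0, 1, 0]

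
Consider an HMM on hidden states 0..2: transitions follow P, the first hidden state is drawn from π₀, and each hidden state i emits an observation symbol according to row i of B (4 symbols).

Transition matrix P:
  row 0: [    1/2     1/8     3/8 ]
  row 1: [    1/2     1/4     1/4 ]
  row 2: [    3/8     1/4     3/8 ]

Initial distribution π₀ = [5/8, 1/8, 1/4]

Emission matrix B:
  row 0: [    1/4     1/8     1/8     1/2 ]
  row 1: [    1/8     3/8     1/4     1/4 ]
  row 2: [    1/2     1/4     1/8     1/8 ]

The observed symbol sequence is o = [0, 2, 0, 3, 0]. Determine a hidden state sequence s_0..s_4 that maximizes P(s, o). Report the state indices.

path = [0, 0, 2, 0, 2]

t=0: δ = [1.562e-01, 1.562e-02, 1.250e-01]  (obs o_0=0)
t=1: δ = [9.766e-03, 7.812e-03, 7.324e-03]  ψ = [0, 2, 0]  (obs o_1=2)
t=2: δ = [1.221e-03, 2.441e-04, 1.831e-03]  ψ = [0, 1, 0]  (obs o_2=0)
t=3: δ = [3.433e-04, 1.144e-04, 8.583e-05]  ψ = [2, 2, 2]  (obs o_3=3)
t=4: δ = [4.292e-05, 5.364e-06, 6.437e-05]  ψ = [0, 0, 0]  (obs o_4=0)
backtrack: best end state = 2; path = [0, 0, 2, 0, 2]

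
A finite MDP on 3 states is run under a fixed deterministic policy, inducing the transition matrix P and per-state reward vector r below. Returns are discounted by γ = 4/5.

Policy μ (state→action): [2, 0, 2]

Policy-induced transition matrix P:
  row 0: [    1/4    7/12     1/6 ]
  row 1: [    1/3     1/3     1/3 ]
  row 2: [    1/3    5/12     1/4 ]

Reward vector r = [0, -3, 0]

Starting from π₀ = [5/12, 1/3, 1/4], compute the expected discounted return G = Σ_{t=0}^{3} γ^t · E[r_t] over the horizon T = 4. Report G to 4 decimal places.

t=0: π = [0.4167, 0.3333, 0.2500], E[r] = -1.0000, γ^t·E[r] = -1.000000, running G = -1.000000
t=1: π = [0.2986, 0.4583, 0.2431], E[r] = -1.3750, γ^t·E[r] = -1.100000, running G = -2.100000
t=2: π = [0.3084, 0.4282, 0.2633], E[r] = -1.2847, γ^t·E[r] = -0.822222, running G = -2.922222
t=3: π = [0.3076, 0.4324, 0.2600], E[r] = -1.2972, γ^t·E[r] = -0.664148, running G = -3.586370

G = -3.5864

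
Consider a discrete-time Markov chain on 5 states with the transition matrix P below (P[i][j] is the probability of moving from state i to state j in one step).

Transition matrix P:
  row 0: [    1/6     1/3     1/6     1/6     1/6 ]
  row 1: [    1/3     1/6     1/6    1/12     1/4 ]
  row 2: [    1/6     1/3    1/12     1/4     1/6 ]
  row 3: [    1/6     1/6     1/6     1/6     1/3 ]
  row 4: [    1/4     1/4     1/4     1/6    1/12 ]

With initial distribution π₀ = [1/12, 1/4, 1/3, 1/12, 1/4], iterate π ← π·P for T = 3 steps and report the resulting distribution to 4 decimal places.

π = [0.2246, 0.2490, 0.1695, 0.1602, 0.1968]

t=0: π = [0.0833, 0.2500, 0.3333, 0.0833, 0.2500]
t=1: π = [0.2292, 0.2569, 0.1597, 0.1736, 0.1806]
t=2: π = [0.2245, 0.2465, 0.1684, 0.1586, 0.2020]
t=3: π = [0.2246, 0.2490, 0.1695, 0.1602, 0.1968]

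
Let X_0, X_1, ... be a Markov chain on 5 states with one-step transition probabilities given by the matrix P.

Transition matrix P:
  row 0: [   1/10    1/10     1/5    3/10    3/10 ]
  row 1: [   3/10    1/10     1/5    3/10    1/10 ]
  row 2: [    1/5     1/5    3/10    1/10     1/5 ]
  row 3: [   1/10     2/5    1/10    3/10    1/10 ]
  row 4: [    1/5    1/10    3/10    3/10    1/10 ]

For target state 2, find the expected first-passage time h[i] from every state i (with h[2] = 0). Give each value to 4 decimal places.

h = [5.3524, 5.4416, 0.0000, 6.0036, 4.9063]

First-step conditioning: h[2] = 0; for i ≠ 2, h[i] = 1 + Σ_k P[i][k]·h[k].
  h[0] = 1 + 1/10·h[0] + 1/10·h[1] + 3/10·h[3] + 3/10·h[4]
  h[1] = 1 + 3/10·h[0] + 1/10·h[1] + 3/10·h[3] + 1/10·h[4]
  h[3] = 1 + 1/10·h[0] + 2/5·h[1] + 3/10·h[3] + 1/10·h[4]
  h[4] = 1 + 1/5·h[0] + 1/10·h[1] + 3/10·h[3] + 1/10·h[4]
Solving the 4×4 linear system over states ≠ 2 gives exactly h = [6000/1121, 6100/1121, 0, 6730/1121, 5500/1121] (h[2] = 0 is the target).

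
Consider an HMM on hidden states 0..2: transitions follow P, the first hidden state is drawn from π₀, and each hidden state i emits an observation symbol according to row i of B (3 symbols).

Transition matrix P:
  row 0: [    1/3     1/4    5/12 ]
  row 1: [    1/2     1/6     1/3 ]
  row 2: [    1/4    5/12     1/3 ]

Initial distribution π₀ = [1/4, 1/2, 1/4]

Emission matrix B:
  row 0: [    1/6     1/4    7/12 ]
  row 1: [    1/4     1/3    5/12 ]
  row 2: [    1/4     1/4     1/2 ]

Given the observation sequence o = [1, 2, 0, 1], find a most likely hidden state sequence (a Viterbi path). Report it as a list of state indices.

t=0: δ = [6.250e-02, 1.667e-01, 6.250e-02]  (obs o_0=1)
t=1: δ = [4.861e-02, 1.157e-02, 2.778e-02]  ψ = [1, 1, 1]  (obs o_1=2)
t=2: δ = [2.701e-03, 3.038e-03, 5.064e-03]  ψ = [0, 0, 0]  (obs o_2=0)
t=3: δ = [3.798e-04, 7.033e-04, 4.220e-04]  ψ = [1, 2, 2]  (obs o_3=1)
backtrack: best end state = 1; path = [1, 0, 2, 1]

path = [1, 0, 2, 1]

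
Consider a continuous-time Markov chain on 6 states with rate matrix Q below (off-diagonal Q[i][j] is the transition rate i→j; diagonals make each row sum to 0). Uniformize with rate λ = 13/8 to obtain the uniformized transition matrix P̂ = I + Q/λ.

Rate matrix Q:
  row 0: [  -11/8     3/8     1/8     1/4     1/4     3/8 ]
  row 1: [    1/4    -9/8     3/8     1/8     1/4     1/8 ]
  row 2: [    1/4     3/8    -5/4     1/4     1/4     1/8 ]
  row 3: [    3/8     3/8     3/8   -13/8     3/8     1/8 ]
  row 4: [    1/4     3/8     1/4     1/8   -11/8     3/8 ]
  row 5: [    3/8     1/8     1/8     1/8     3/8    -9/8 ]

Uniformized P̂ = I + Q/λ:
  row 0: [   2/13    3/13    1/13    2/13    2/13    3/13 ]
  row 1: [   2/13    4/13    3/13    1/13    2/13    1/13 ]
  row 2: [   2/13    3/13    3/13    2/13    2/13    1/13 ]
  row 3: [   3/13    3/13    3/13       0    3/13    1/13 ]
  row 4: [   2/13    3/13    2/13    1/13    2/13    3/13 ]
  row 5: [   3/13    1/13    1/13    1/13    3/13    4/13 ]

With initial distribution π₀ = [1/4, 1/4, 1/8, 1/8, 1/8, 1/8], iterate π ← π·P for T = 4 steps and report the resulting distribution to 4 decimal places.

t=0: π = [0.2500, 0.2500, 0.1250, 0.1250, 0.1250, 0.1250]
t=1: π = [0.1731, 0.2308, 0.1635, 0.0962, 0.1731, 0.1635]
t=2: π = [0.1738, 0.2234, 0.1657, 0.0954, 0.1738, 0.1679]
t=3: π = [0.1741, 0.2221, 0.1648, 0.0957, 0.1741, 0.1692]
t=4: π = [0.1742, 0.2218, 0.1646, 0.0956, 0.1742, 0.1695]

π = [0.1742, 0.2218, 0.1646, 0.0956, 0.1742, 0.1695]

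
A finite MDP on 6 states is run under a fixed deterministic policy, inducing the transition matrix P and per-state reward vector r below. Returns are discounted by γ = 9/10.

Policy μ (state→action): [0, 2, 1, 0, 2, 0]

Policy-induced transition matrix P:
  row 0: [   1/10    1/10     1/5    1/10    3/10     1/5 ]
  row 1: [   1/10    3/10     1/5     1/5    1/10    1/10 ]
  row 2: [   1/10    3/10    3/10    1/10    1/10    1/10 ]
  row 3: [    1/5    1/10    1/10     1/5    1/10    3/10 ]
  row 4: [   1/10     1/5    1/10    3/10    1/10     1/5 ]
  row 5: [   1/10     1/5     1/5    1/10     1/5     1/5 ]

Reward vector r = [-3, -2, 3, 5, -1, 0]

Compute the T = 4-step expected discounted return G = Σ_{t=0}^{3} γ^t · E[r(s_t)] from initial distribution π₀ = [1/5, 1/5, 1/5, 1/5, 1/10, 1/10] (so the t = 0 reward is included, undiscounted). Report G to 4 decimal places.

G = 1.6546

t=0: π = [0.2000, 0.2000, 0.2000, 0.2000, 0.1000, 0.1000], E[r] = 0.5000, γ^t·E[r] = 0.500000, running G = 0.500000
t=1: π = [0.1200, 0.2000, 0.1900, 0.1600, 0.1500, 0.1800], E[r] = 0.4600, γ^t·E[r] = 0.414000, running G = 0.914000
t=2: π = [0.1160, 0.2110, 0.1880, 0.1660, 0.1420, 0.1770], E[r] = 0.4820, γ^t·E[r] = 0.390420, running G = 1.304420
t=3: π = [0.1166, 0.2117, 0.1880, 0.1661, 0.1409, 0.1767], E[r] = 0.4804, γ^t·E[r] = 0.350212, running G = 1.654632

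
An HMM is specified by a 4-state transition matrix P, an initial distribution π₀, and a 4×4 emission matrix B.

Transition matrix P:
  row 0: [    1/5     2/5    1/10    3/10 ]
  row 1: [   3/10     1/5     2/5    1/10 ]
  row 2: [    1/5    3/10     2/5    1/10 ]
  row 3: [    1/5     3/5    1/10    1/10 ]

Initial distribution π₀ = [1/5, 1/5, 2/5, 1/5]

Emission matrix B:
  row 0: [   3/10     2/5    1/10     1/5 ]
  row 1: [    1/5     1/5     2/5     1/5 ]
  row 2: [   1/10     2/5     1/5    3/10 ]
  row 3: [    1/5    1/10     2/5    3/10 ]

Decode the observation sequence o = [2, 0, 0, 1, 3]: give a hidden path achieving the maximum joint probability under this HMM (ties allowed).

path = [1, 0, 1, 2, 2]

t=0: δ = [2.000e-02, 8.000e-02, 8.000e-02, 8.000e-02]  (obs o_0=2)
t=1: δ = [7.200e-03, 9.600e-03, 3.200e-03, 1.600e-03]  ψ = [1, 3, 1, 1]  (obs o_1=0)
t=2: δ = [8.640e-04, 5.760e-04, 3.840e-04, 4.320e-04]  ψ = [1, 0, 1, 0]  (obs o_2=0)
t=3: δ = [6.912e-05, 6.912e-05, 9.216e-05, 2.592e-05]  ψ = [0, 0, 1, 0]  (obs o_3=1)
t=4: δ = [4.147e-06, 5.530e-06, 1.106e-05, 6.221e-06]  ψ = [1, 0, 2, 0]  (obs o_4=3)
backtrack: best end state = 2; path = [1, 0, 1, 2, 2]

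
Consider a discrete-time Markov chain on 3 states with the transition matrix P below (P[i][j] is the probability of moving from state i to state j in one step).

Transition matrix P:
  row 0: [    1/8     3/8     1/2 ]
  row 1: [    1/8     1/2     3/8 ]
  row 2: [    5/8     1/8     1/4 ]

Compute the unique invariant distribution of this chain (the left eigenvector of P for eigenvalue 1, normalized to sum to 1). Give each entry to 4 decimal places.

π = [0.3088, 0.3235, 0.3676]

Balance equations π_j = Σ_i π_i·P[i][j]:
  π_0 = 1/8·π_0 + 1/8·π_1 + 5/8·π_2
  π_1 = 3/8·π_0 + 1/2·π_1 + 1/8·π_2
  normalize: π_0 + π_1 + π_2 = 1
Solving the linear system gives exactly π = [21/68, 11/34, 25/68].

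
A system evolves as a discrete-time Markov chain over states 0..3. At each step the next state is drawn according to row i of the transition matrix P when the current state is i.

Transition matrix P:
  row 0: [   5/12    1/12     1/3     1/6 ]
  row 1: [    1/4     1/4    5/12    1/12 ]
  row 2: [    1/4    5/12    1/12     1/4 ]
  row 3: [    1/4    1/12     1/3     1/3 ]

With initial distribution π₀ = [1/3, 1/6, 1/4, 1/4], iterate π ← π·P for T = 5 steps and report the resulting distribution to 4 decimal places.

t=0: π = [0.3333, 0.1667, 0.2500, 0.2500]
t=1: π = [0.3056, 0.1944, 0.2847, 0.2153]
t=2: π = [0.3009, 0.2106, 0.2784, 0.2101]
t=3: π = [0.3002, 0.2112, 0.2813, 0.2073]
t=4: π = [0.3000, 0.2123, 0.2806, 0.2071]
t=5: π = [0.3000, 0.2123, 0.2809, 0.2069]

π = [0.3000, 0.2123, 0.2809, 0.2069]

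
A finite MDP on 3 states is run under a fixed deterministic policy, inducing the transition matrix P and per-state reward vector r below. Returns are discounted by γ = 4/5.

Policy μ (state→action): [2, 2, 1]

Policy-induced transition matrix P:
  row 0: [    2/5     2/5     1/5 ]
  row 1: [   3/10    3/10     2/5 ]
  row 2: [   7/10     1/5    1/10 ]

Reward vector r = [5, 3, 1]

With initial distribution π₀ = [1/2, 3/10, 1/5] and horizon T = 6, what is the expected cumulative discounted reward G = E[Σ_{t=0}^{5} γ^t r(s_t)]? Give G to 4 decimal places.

t=0: π = [0.5000, 0.3000, 0.2000], E[r] = 3.6000, γ^t·E[r] = 3.600000, running G = 3.600000
t=1: π = [0.4300, 0.3300, 0.2400], E[r] = 3.3800, γ^t·E[r] = 2.704000, running G = 6.304000
t=2: π = [0.4390, 0.3190, 0.2420], E[r] = 3.3940, γ^t·E[r] = 2.172160, running G = 8.476160
t=3: π = [0.4407, 0.3197, 0.2396], E[r] = 3.4022, γ^t·E[r] = 1.741926, running G = 10.218086
t=4: π = [0.4399, 0.3201, 0.2400], E[r] = 3.3999, γ^t·E[r] = 1.392583, running G = 11.610669
t=5: π = [0.4400, 0.3200, 0.2400], E[r] = 3.3999, γ^t·E[r] = 1.114085, running G = 12.724754

G = 12.7248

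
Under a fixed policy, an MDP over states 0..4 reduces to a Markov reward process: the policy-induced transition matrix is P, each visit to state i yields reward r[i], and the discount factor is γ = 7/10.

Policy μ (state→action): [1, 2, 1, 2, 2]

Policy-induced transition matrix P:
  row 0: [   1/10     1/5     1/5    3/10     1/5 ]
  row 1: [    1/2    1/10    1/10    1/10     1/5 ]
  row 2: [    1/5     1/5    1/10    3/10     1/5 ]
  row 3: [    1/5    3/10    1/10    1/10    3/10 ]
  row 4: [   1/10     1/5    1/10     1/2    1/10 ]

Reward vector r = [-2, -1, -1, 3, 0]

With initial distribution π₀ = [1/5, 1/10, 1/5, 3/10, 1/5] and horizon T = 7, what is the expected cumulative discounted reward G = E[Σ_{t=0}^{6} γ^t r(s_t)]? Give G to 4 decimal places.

G = 0.2127

t=0: π = [0.2000, 0.1000, 0.2000, 0.3000, 0.2000], E[r] = 0.2000, γ^t·E[r] = 0.200000, running G = 0.200000
t=1: π = [0.1900, 0.2200, 0.1200, 0.2600, 0.2100], E[r] = 0.0600, γ^t·E[r] = 0.042000, running G = 0.242000
t=2: π = [0.2260, 0.2040, 0.1190, 0.2460, 0.2050], E[r] = -0.0370, γ^t·E[r] = -0.018130, running G = 0.223870
t=3: π = [0.2181, 0.2042, 0.1226, 0.2510, 0.2041], E[r] = -0.0100, γ^t·E[r] = -0.003430, running G = 0.220440
t=4: π = [0.2190, 0.2047, 0.1218, 0.2498, 0.2047], E[r] = -0.0152, γ^t·E[r] = -0.003657, running G = 0.216783
t=5: π = [0.2190, 0.2045, 0.1219, 0.2500, 0.2045], E[r] = -0.0143, γ^t·E[r] = -0.002410, running G = 0.214373
t=6: π = [0.2190, 0.2046, 0.1219, 0.2500, 0.2046], E[r] = -0.0145, γ^t·E[r] = -0.001704, running G = 0.212670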